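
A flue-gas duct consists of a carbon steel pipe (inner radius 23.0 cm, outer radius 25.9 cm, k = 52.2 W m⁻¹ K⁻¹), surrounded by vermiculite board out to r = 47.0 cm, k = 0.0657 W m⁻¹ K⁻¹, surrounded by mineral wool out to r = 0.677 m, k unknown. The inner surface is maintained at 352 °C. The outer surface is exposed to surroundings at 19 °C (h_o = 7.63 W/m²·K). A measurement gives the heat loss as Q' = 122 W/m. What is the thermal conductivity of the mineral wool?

k = 0.0463 W/m·K

ΣR = ΔT/Q' = |352 − 19|/122 = 2.730 m·K/W
Known resistances:
  R'_carbon steel = ln(0.259/0.230)/(2πk) = 0.1187/(2π·52.2) = 3.621×10^-4 m·K/W
  R'_vermiculite board = ln(0.470/0.259)/(2πk) = 0.5959/(2π·0.0657) = 1.444 m·K/W
  R'_conv,out = 1/(2πr h) = 1/(2π·0.677·7.63) = 0.03081 m·K/W
R_mineral wool = ΣR − ΣR_known = 2.730 − 1.475 = 1.255 m·K/W
ln(r₂/r₁)/(2πk) = 1.255 ⇒ k = 0.3649/(2π·1.255) = 0.0463 W/m·K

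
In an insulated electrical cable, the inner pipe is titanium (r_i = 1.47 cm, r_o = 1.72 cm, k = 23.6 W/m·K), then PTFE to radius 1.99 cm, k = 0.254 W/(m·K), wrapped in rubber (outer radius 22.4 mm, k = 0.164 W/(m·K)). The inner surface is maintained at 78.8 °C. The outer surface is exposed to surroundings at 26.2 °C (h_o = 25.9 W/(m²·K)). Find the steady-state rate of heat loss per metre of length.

Series thermal resistances, inner to outer:
  R'_titanium = ln(0.0172/0.0147)/(2πk) = 0.1571/(2π·23.6) = 0.001059 m·K/W
  R'_PTFE = ln(0.0199/0.0172)/(2πk) = 0.1458/(2π·0.254) = 0.09136 m·K/W
  R'_rubber = ln(0.0224/0.0199)/(2πk) = 0.1183/(2π·0.164) = 0.1148 m·K/W
  R'_conv,out = 1/(2πr h) = 1/(2π·0.0224·25.9) = 0.2743 m·K/W
ΣR = 0.001059 + 0.09136 + 0.1148 + 0.2743 = 0.4815 m·K/W
Q' = ΔT/ΣR = (78.8 °C − 26.2 °C)/0.4815 = 109 W/m

Q' = 109 W/m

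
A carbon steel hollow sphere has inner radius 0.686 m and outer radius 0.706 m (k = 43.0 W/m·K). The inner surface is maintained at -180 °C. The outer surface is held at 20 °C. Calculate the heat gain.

Q = 2620 kW

Q = 4πk·ΔT/(1/r₁ − 1/r₂) = 4π × 43.0 × 200 / (1/0.686 − 1/0.706) = 2.62×10^6 W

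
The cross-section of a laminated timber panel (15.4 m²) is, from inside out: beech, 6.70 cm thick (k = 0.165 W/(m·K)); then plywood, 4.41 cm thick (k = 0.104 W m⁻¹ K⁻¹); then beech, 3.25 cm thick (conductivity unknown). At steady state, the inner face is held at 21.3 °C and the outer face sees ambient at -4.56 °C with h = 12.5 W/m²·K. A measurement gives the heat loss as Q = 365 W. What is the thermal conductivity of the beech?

ΣR = ΔT/Q = |21.3 − -4.56|/365 = 0.07085 K/W
Known resistances:
  R_beech = L/(kA) = 0.0670/(0.165·15.4) = 0.02637 K/W
  R_plywood = L/(kA) = 0.0441/(0.104·15.4) = 0.02753 K/W
  R_conv,out = 1/(hA) = 1/(12.5·15.4) = 0.005195 K/W
R_beech = ΣR − ΣR_known = 0.07085 − 0.05910 = 0.01175 K/W
L/(kA) = 0.01175 ⇒ k = 0.0325/(0.01175·15.4) = 0.180 W/m·K

k = 0.180 W/m·K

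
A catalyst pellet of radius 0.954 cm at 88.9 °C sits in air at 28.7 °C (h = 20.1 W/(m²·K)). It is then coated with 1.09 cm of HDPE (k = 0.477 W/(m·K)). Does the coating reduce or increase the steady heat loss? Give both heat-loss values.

Critical radius for a sphere: r_cr = 2k/h = 0.0475 m = 4.75 cm.
Outer radius after coating: r₂ = 0.00954 + 0.0109 = 0.02044 m.
Since r₁ < r_cr and r₂ ≤ r_cr, the coating moves toward the maximum at r_cr — heat loss rises.
Bare: R = 1/(4πr₁²h) = 43.50 K/W; Q = 60.2/43.50 = 1.38 W.
Coated: R = R_cond + R_conv = 18.80 K/W; Q = 60.2/18.80 = 3.20 W.

increases: 1.38 → 3.20 W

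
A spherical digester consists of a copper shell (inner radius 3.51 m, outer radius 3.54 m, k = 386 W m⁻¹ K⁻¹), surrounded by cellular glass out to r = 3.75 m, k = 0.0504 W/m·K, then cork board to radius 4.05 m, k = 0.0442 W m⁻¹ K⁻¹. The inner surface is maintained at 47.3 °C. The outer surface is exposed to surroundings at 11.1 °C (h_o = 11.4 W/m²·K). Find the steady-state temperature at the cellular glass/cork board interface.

T = 32.5 °C

Treat each layer as a resistance in series:
  R_copper = (1/3.51 − 1/3.54)/(4πk) = 0.002414/(4π·386) = 4.978×10^-7 K/W
  R_cellular glass = (1/3.54 − 1/3.75)/(4πk) = 0.01582/(4π·0.0504) = 0.02498 K/W
  R_cork board = (1/3.75 − 1/4.05)/(4πk) = 0.01975/(4π·0.0442) = 0.03556 K/W
  R_conv,out = 1/(4πr²h) = 1/(4π·4.05²·11.4) = 4.256×10^-4 K/W
ΣR = 4.978×10^-7 + 0.02498 + 0.03556 + 4.256×10^-4 = 0.06097 K/W
Q = ΔT/ΣR = (47.3 °C − 11.1 °C)/0.06097 = 593.7 W
From the inner boundary to the cellular glass/cork board interface, ΣR_partial = 0.02498 K/W.
T_interface = T_in − Q·ΣR_partial = 47.3 °C − (593.7)(0.02498) = 32.5 °C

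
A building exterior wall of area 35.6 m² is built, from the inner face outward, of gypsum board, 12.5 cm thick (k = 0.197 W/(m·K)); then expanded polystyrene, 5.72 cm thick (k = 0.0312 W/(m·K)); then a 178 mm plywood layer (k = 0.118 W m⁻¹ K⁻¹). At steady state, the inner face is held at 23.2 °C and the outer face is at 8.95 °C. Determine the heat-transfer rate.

Series thermal resistances, inner to outer:
  R_gypsum board = L/(kA) = 0.125/(0.197·35.6) = 0.01782 K/W
  R_expanded polystyrene = L/(kA) = 0.0572/(0.0312·35.6) = 0.05150 K/W
  R_plywood = L/(kA) = 0.178/(0.118·35.6) = 0.04237 K/W
ΣR = 0.01782 + 0.05150 + 0.04237 = 0.1117 K/W
Q = ΔT/ΣR = (23.2 °C − 8.95 °C)/0.1117 = 128 W

Q = 128 W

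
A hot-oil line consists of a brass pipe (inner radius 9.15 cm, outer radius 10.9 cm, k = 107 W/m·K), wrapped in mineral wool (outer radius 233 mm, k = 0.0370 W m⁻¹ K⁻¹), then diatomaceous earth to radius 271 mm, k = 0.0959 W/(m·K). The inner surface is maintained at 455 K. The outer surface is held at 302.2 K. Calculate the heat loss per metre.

Resistance network (inner→outer):
  R'_brass = ln(0.109/0.0915)/(2πk) = 0.1750/(2π·107) = 2.603×10^-4 m·K/W
  R'_mineral wool = ln(0.233/0.109)/(2πk) = 0.7597/(2π·0.0370) = 3.268 m·K/W
  R'_diatomaceous earth = ln(0.271/0.233)/(2πk) = 0.1511/(2π·0.0959) = 0.2507 m·K/W
ΣR = 2.603×10^-4 + 3.268 + 0.2507 = 3.519 m·K/W
Q' = ΔT/ΣR = (455 K − 302.2 K)/3.519 = 43.4 W/m

Q' = 43.4 W/m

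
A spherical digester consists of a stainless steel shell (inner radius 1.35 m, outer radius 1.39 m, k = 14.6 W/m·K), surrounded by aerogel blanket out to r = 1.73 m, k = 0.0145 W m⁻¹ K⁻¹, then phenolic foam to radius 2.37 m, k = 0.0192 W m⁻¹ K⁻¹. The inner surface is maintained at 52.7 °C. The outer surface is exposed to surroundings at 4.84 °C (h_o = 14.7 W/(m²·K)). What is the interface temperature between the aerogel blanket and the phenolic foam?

T = 26.6 °C

Resistance network (inner→outer):
  R_stainless steel = (1/1.35 − 1/1.39)/(4πk) = 0.02132/(4π·14.6) = 1.162×10^-4 K/W
  R_aerogel blanket = (1/1.39 − 1/1.73)/(4πk) = 0.1414/(4π·0.0145) = 0.7760 K/W
  R_phenolic foam = (1/1.73 − 1/2.37)/(4πk) = 0.1561/(4π·0.0192) = 0.6470 K/W
  R_conv,out = 1/(4πr²h) = 1/(4π·2.37²·14.7) = 9.638×10^-4 K/W
ΣR = 1.162×10^-4 + 0.7760 + 0.6470 + 9.638×10^-4 = 1.424 K/W
Q = ΔT/ΣR = (52.7 °C − 4.84 °C)/1.424 = 33.61 W
From the inner boundary to the aerogel blanket/phenolic foam interface, ΣR_partial = 0.7761 K/W.
T_interface = T_in − Q·ΣR_partial = 52.7 °C − (33.61)(0.7761) = 26.6 °C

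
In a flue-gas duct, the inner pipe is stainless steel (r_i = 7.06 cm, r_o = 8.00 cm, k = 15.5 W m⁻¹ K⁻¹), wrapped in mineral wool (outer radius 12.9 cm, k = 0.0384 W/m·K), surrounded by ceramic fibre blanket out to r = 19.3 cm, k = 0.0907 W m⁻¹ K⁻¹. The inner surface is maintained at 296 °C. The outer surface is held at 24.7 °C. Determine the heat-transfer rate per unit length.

Treat each layer as a resistance in series:
  R'_stainless steel = ln(0.0800/0.0706)/(2πk) = 0.1250/(2π·15.5) = 0.001283 m·K/W
  R'_mineral wool = ln(0.129/0.0800)/(2πk) = 0.4778/(2π·0.0384) = 1.980 m·K/W
  R'_ceramic fibre blanket = ln(0.193/0.129)/(2πk) = 0.4029/(2π·0.0907) = 0.7069 m·K/W
ΣR = 0.001283 + 1.980 + 0.7069 = 2.688 m·K/W
Q' = ΔT/ΣR = (296 °C − 24.7 °C)/2.688 = 101 W/m

Q' = 101 W/m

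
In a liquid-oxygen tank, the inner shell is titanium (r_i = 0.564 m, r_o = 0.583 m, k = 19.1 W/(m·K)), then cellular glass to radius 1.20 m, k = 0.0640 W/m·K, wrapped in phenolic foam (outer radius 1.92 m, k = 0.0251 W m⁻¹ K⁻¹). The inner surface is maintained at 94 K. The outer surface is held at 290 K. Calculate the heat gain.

Resistance network (inner→outer):
  R_titanium = (1/0.564 − 1/0.583)/(4πk) = 0.05778/(4π·19.1) = 2.407×10^-4 K/W
  R_cellular glass = (1/0.583 − 1/1.20)/(4πk) = 0.8819/(4π·0.0640) = 1.097 K/W
  R_phenolic foam = (1/1.20 − 1/1.92)/(4πk) = 0.3125/(4π·0.0251) = 0.9908 K/W
ΣR = 2.407×10^-4 + 1.097 + 0.9908 = 2.088 K/W
Q = ΔT/ΣR = (94 K − 290 K)/2.088 = -93.9 W
(Negative Q ⇒ heat flows inward; heat gain = 93.9 W.)

Q = 93.9 W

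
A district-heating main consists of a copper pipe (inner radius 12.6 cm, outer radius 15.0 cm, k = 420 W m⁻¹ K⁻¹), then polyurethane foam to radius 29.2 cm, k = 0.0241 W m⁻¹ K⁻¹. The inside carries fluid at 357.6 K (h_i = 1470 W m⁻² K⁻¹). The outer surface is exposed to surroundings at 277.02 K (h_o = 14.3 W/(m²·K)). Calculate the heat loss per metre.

Treat each layer as a resistance in series:
  R'_conv,in = 1/(2πr h) = 1/(2π·0.126·1470) = 8.593×10^-4 m·K/W
  R'_copper = ln(0.150/0.126)/(2πk) = 0.1744/(2π·420) = 6.607×10^-5 m·K/W
  R'_polyurethane foam = ln(0.292/0.150)/(2πk) = 0.6661/(2π·0.0241) = 4.399 m·K/W
  R'_conv,out = 1/(2πr h) = 1/(2π·0.292·14.3) = 0.03812 m·K/W
ΣR = 8.593×10^-4 + 6.607×10^-5 + 4.399 + 0.03812 = 4.438 m·K/W
Q' = ΔT/ΣR = (357.6 K − 277.02 K)/4.438 = 18.2 W/m

Q' = 18.2 W/m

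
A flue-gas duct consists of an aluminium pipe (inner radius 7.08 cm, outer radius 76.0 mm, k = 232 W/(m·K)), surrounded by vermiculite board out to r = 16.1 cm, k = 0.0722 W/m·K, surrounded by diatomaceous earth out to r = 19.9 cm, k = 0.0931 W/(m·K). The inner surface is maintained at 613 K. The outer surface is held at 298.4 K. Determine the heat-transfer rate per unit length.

Treat each layer as a resistance in series:
  R'_aluminium = ln(0.0760/0.0708)/(2πk) = 0.07087/(2π·232) = 4.862×10^-5 m·K/W
  R'_vermiculite board = ln(0.161/0.0760)/(2πk) = 0.7507/(2π·0.0722) = 1.655 m·K/W
  R'_diatomaceous earth = ln(0.199/0.161)/(2πk) = 0.2119/(2π·0.0931) = 0.3622 m·K/W
ΣR = 4.862×10^-5 + 1.655 + 0.3622 = 2.017 m·K/W
Q' = ΔT/ΣR = (613 K − 298.4 K)/2.017 = 156 W/m

Q' = 156 W/m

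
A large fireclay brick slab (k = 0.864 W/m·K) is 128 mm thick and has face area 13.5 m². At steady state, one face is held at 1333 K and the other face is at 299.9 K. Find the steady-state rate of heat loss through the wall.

Q = kA·ΔT/L = 0.864 × 13.5 × |1333 K − 299.9 K| / 0.128 = 94100 W

Q = 94.1 kW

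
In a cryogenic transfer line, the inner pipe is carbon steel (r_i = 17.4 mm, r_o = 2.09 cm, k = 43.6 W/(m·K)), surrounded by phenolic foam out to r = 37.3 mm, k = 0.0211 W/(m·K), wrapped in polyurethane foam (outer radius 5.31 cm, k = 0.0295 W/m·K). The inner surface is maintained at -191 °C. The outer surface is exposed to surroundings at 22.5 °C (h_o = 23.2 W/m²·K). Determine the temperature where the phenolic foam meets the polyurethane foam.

Series thermal resistances, inner to outer:
  R'_carbon steel = ln(0.0209/0.0174)/(2πk) = 0.1833/(2π·43.6) = 6.690×10^-4 m·K/W
  R'_phenolic foam = ln(0.0373/0.0209)/(2πk) = 0.5792/(2π·0.0211) = 4.369 m·K/W
  R'_polyurethane foam = ln(0.0531/0.0373)/(2πk) = 0.3532/(2π·0.0295) = 1.905 m·K/W
  R'_conv,out = 1/(2πr h) = 1/(2π·0.0531·23.2) = 0.1292 m·K/W
ΣR = 6.690×10^-4 + 4.369 + 1.905 + 0.1292 = 6.404 m·K/W
Q' = ΔT/ΣR = (-191 °C − 22.5 °C)/6.404 = -33.34 W/m
From the inner boundary to the phenolic foam/polyurethane foam interface, ΣR_partial = 4.370 m·K/W.
T_interface = T_in − Q'·ΣR_partial = -191 °C − (-33.34)(4.370) = -45.3 °C

T = -45.3 °C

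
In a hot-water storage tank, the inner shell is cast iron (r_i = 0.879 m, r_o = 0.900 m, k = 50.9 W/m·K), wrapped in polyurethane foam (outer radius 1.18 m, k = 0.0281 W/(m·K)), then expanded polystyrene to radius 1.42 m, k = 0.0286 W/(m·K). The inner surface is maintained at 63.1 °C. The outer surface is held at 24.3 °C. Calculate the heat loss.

Q = 33.9 W

Treat each layer as a resistance in series:
  R_cast iron = (1/0.879 − 1/0.900)/(4πk) = 0.02655/(4π·50.9) = 4.150×10^-5 K/W
  R_polyurethane foam = (1/0.900 − 1/1.18)/(4πk) = 0.2637/(4π·0.0281) = 0.7467 K/W
  R_expanded polystyrene = (1/1.18 − 1/1.42)/(4πk) = 0.1432/(4π·0.0286) = 0.3985 K/W
ΣR = 4.150×10^-5 + 0.7467 + 0.3985 = 1.145 K/W
Q = ΔT/ΣR = (63.1 °C − 24.3 °C)/1.145 = 33.9 W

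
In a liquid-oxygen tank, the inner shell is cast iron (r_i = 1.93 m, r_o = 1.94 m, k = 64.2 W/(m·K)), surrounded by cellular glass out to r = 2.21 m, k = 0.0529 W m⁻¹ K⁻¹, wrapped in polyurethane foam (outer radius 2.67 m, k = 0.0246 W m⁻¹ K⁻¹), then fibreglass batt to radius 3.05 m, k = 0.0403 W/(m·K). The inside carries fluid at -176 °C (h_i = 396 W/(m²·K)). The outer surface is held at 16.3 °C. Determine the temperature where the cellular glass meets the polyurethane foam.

Resistance network (inner→outer):
  R_conv,in = 1/(4πr²h) = 1/(4π·1.93²·396) = 5.395×10^-5 K/W
  R_cast iron = (1/1.93 − 1/1.94)/(4πk) = 0.002671/(4π·64.2) = 3.311×10^-6 K/W
  R_cellular glass = (1/1.94 − 1/2.21)/(4πk) = 0.06298/(4π·0.0529) = 0.09473 K/W
  R_polyurethane foam = (1/2.21 − 1/2.67)/(4πk) = 0.07796/(4π·0.0246) = 0.2522 K/W
  R_fibreglass batt = (1/2.67 − 1/3.05)/(4πk) = 0.04666/(4π·0.0403) = 0.09214 K/W
ΣR = 5.395×10^-5 + 3.311×10^-6 + 0.09473 + 0.2522 + 0.09214 = 0.4391 K/W
Q = ΔT/ΣR = (-176 °C − 16.3 °C)/0.4391 = -437.9 W
From the inner boundary to the cellular glass/polyurethane foam interface, ΣR_partial = 0.09479 K/W.
T_interface = T_in − Q·ΣR_partial = -176 °C − (-437.9)(0.09479) = -134 °C

T = -134 °C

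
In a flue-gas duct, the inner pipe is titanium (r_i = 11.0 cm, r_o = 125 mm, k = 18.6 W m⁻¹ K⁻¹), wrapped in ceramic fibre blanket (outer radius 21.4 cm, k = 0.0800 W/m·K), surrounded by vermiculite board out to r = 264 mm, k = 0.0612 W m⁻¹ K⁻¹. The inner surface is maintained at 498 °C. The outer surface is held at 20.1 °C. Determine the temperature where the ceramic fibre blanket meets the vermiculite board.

T = 182 °C

Series thermal resistances, inner to outer:
  R'_titanium = ln(0.125/0.110)/(2πk) = 0.1278/(2π·18.6) = 0.001094 m·K/W
  R'_ceramic fibre blanket = ln(0.214/0.125)/(2πk) = 0.5377/(2π·0.0800) = 1.070 m·K/W
  R'_vermiculite board = ln(0.264/0.214)/(2πk) = 0.2100/(2π·0.0612) = 0.5460 m·K/W
ΣR = 0.001094 + 1.070 + 0.5460 = 1.617 m·K/W
Q' = ΔT/ΣR = (498 °C − 20.1 °C)/1.617 = 295.5 W/m
From the inner boundary to the ceramic fibre blanket/vermiculite board interface, ΣR_partial = 1.071 m·K/W.
T_interface = T_in − Q'·ΣR_partial = 498 °C − (295.5)(1.071) = 182 °C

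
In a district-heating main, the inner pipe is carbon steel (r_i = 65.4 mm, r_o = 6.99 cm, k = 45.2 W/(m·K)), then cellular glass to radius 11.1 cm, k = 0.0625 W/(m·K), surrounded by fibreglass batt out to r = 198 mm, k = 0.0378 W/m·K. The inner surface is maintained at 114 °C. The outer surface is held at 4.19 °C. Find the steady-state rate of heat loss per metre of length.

Treat each layer as a resistance in series:
  R'_carbon steel = ln(0.0699/0.0654)/(2πk) = 0.06654/(2π·45.2) = 2.343×10^-4 m·K/W
  R'_cellular glass = ln(0.111/0.0699)/(2πk) = 0.4625/(2π·0.0625) = 1.178 m·K/W
  R'_fibreglass batt = ln(0.198/0.111)/(2πk) = 0.5787/(2π·0.0378) = 2.437 m·K/W
ΣR = 2.343×10^-4 + 1.178 + 2.437 = 3.615 m·K/W
Q' = ΔT/ΣR = (114 °C − 4.19 °C)/3.615 = 30.4 W/m

Q' = 30.4 W/m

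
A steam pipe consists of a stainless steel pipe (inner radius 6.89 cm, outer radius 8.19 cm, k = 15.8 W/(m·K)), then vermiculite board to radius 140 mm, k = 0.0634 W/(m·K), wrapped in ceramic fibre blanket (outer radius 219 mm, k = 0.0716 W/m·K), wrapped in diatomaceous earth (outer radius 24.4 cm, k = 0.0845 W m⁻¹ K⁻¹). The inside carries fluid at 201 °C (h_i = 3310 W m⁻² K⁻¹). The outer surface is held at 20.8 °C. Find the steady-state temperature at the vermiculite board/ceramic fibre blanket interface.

T = 106 °C

Treat each layer as a resistance in series:
  R'_conv,in = 1/(2πr h) = 1/(2π·0.0689·3310) = 6.979×10^-4 m·K/W
  R'_stainless steel = ln(0.0819/0.0689)/(2πk) = 0.1728/(2π·15.8) = 0.001741 m·K/W
  R'_vermiculite board = ln(0.140/0.0819)/(2πk) = 0.5361/(2π·0.0634) = 1.346 m·K/W
  R'_ceramic fibre blanket = ln(0.219/0.140)/(2πk) = 0.4474/(2π·0.0716) = 0.9946 m·K/W
  R'_diatomaceous earth = ln(0.244/0.219)/(2πk) = 0.1081/(2π·0.0845) = 0.2036 m·K/W
ΣR = 6.979×10^-4 + 0.001741 + 1.346 + 0.9946 + 0.2036 = 2.547 m·K/W
Q' = ΔT/ΣR = (201 °C − 20.8 °C)/2.547 = 70.75 W/m
From the inner boundary to the vermiculite board/ceramic fibre blanket interface, ΣR_partial = 1.348 m·K/W.
T_interface = T_in − Q'·ΣR_partial = 201 °C − (70.75)(1.348) = 106 °C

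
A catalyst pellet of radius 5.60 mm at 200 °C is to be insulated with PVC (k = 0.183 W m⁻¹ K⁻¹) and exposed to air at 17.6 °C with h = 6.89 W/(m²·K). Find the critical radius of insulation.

r_cr = 5.31 cm

For a sphere, r_cr = 2k_ins/h = 2·0.183/6.89 = 0.0531 m = 5.31 cm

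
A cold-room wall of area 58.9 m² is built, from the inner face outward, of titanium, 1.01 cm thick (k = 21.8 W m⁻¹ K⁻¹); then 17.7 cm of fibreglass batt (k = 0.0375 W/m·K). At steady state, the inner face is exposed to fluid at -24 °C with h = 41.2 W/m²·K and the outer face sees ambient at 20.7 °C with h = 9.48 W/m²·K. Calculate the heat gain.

Q = 543 W

Series thermal resistances, inner to outer:
  R_conv,in = 1/(hA) = 1/(41.2·58.9) = 4.121×10^-4 K/W
  R_titanium = L/(kA) = 0.0101/(21.8·58.9) = 7.866×10^-6 K/W
  R_fibreglass batt = L/(kA) = 0.177/(0.0375·58.9) = 0.08014 K/W
  R_conv,out = 1/(hA) = 1/(9.48·58.9) = 0.001791 K/W
ΣR = 4.121×10^-4 + 7.866×10^-6 + 0.08014 + 0.001791 = 0.08235 K/W
Q = ΔT/ΣR = (-24 °C − 20.7 °C)/0.08235 = -543 W
(Negative Q ⇒ heat flows inward; heat gain = 543 W.)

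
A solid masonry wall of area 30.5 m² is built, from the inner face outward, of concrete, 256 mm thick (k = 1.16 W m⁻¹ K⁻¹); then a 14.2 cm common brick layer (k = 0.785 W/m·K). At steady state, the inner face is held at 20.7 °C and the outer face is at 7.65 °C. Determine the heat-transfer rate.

Treat each layer as a resistance in series:
  R_concrete = L/(kA) = 0.256/(1.16·30.5) = 0.007236 K/W
  R_common brick = L/(kA) = 0.142/(0.785·30.5) = 0.005931 K/W
ΣR = 0.007236 + 0.005931 = 0.01317 K/W
Q = ΔT/ΣR = (20.7 °C − 7.65 °C)/0.01317 = 991 W

Q = 991 W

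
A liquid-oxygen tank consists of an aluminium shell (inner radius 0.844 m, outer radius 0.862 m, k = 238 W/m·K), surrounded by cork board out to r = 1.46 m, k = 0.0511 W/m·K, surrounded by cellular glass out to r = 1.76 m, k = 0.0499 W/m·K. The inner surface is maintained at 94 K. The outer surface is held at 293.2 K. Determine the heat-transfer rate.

Q = 215 W

Resistance network (inner→outer):
  R_aluminium = (1/0.844 − 1/0.862)/(4πk) = 0.02474/(4π·238) = 8.272×10^-6 K/W
  R_cork board = (1/0.862 − 1/1.46)/(4πk) = 0.4752/(4π·0.0511) = 0.7400 K/W
  R_cellular glass = (1/1.46 − 1/1.76)/(4πk) = 0.1167/(4π·0.0499) = 0.1862 K/W
ΣR = 8.272×10^-6 + 0.7400 + 0.1862 = 0.9262 K/W
Q = ΔT/ΣR = (94 K − 293.2 K)/0.9262 = -215 W
(Negative Q ⇒ heat flows inward; heat gain = 215 W.)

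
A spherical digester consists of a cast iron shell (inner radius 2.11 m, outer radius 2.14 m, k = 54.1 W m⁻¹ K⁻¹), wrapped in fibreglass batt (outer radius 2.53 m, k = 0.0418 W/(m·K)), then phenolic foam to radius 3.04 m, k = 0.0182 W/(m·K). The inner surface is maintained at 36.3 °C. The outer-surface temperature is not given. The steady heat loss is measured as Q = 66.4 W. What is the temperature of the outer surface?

Series resistances:
  R_cast iron = (1/2.11 − 1/2.14)/(4πk) = 0.006644/(4π·54.1) = 9.773×10^-6 K/W
  R_fibreglass batt = (1/2.14 − 1/2.53)/(4πk) = 0.07203/(4π·0.0418) = 0.1371 K/W
  R_phenolic foam = (1/2.53 − 1/3.04)/(4πk) = 0.06631/(4π·0.0182) = 0.2899 K/W
ΣR = 0.4271 K/W
ΔT = Q·ΣR = 66.4 × 0.4271 = 28.36 K
Heat flows outward, so T_out = T_in − ΔT = 36.3 − 28.36 = 7.94 °C

T_out = 7.94 °C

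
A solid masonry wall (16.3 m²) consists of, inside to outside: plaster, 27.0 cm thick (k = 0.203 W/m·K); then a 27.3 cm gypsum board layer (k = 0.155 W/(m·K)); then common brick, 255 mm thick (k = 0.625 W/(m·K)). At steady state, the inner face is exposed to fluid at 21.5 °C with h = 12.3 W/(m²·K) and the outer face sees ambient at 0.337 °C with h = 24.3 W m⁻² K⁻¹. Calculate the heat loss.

Resistance network (inner→outer):
  R_conv,in = 1/(hA) = 1/(12.3·16.3) = 0.004988 K/W
  R_plaster = L/(kA) = 0.270/(0.203·16.3) = 0.08160 K/W
  R_gypsum board = L/(kA) = 0.273/(0.155·16.3) = 0.1081 K/W
  R_common brick = L/(kA) = 0.255/(0.625·16.3) = 0.02503 K/W
  R_conv,out = 1/(hA) = 1/(24.3·16.3) = 0.002525 K/W
ΣR = 0.004988 + 0.08160 + 0.1081 + 0.02503 + 0.002525 = 0.2222 K/W
Q = ΔT/ΣR = (21.5 °C − 0.337 °C)/0.2222 = 95.2 W

Q = 95.2 W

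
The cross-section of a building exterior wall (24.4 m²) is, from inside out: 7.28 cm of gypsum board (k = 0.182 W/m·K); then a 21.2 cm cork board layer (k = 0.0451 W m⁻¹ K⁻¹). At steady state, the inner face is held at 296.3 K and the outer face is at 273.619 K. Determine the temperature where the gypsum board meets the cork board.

Resistance network (inner→outer):
  R_gypsum board = L/(kA) = 0.0728/(0.182·24.4) = 0.01639 K/W
  R_cork board = L/(kA) = 0.212/(0.0451·24.4) = 0.1927 K/W
ΣR = 0.01639 + 0.1927 = 0.2091 K/W
Q = ΔT/ΣR = (296.3 K − 273.619 K)/0.2091 = 108.5 W
From the inner boundary to the gypsum board/cork board interface, ΣR_partial = 0.01639 K/W.
T_interface = T_in − Q·ΣR_partial = 296.3 K − (108.5)(0.01639) = 294.5 K

T = 294.5 K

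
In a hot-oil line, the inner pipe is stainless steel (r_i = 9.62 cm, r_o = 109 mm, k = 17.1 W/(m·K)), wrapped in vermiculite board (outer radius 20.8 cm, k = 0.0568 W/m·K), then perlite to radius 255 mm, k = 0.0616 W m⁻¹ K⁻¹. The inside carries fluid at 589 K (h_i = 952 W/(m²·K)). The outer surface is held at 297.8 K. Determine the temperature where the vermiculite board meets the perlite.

T = 363.3 K

Series thermal resistances, inner to outer:
  R'_conv,in = 1/(2πr h) = 1/(2π·0.0962·952) = 0.001738 m·K/W
  R'_stainless steel = ln(0.109/0.0962)/(2πk) = 0.1249/(2π·17.1) = 0.001163 m·K/W
  R'_vermiculite board = ln(0.208/0.109)/(2πk) = 0.6462/(2π·0.0568) = 1.811 m·K/W
  R'_perlite = ln(0.255/0.208)/(2πk) = 0.2037/(2π·0.0616) = 0.5264 m·K/W
ΣR = 0.001738 + 0.001163 + 1.811 + 0.5264 = 2.340 m·K/W
Q' = ΔT/ΣR = (589 K − 297.8 K)/2.340 = 124.4 W/m
From the inner boundary to the vermiculite board/perlite interface, ΣR_partial = 1.814 m·K/W.
T_interface = T_in − Q'·ΣR_partial = 589 K − (124.4)(1.814) = 363.3 K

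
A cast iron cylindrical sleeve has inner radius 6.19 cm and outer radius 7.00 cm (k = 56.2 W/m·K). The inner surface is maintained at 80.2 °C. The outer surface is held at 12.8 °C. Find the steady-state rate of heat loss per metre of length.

Q' = 2πk·ΔT/ln(r₂/r₁) = 2π × 56.2 × 67.4 / ln(0.0700/0.0619) = 1.94×10^5 W/m

Q' = 194 kW/m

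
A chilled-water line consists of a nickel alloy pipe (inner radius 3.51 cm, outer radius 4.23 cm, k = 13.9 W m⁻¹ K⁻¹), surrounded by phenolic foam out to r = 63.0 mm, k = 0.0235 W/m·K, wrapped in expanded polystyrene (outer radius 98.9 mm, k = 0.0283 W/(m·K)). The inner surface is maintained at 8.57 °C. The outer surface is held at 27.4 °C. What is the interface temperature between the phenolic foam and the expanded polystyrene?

Series thermal resistances, inner to outer:
  R'_nickel alloy = ln(0.0423/0.0351)/(2πk) = 0.1866/(2π·13.9) = 0.002136 m·K/W
  R'_phenolic foam = ln(0.0630/0.0423)/(2πk) = 0.3983/(2π·0.0235) = 2.698 m·K/W
  R'_expanded polystyrene = ln(0.0989/0.0630)/(2πk) = 0.4510/(2π·0.0283) = 2.536 m·K/W
ΣR = 0.002136 + 2.698 + 2.536 = 5.236 m·K/W
Q' = ΔT/ΣR = (8.57 °C − 27.4 °C)/5.236 = -3.596 W/m
From the inner boundary to the phenolic foam/expanded polystyrene interface, ΣR_partial = 2.700 m·K/W.
T_interface = T_in − Q'·ΣR_partial = 8.57 °C − (-3.596)(2.700) = 18.3 °C

T = 18.3 °C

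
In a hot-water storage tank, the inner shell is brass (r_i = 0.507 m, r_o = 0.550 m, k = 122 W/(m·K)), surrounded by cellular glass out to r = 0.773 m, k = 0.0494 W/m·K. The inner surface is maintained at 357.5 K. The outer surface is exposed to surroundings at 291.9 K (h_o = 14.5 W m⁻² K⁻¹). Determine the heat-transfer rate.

Treat each layer as a resistance in series:
  R_brass = (1/0.507 − 1/0.550)/(4πk) = 0.1542/(4π·122) = 1.006×10^-4 K/W
  R_cellular glass = (1/0.550 − 1/0.773)/(4πk) = 0.5245/(4π·0.0494) = 0.8449 K/W
  R_conv,out = 1/(4πr²h) = 1/(4π·0.773²·14.5) = 0.009185 K/W
ΣR = 1.006×10^-4 + 0.8449 + 0.009185 = 0.8542 K/W
Q = ΔT/ΣR = (357.5 K − 291.9 K)/0.8542 = 76.8 W

Q = 76.8 W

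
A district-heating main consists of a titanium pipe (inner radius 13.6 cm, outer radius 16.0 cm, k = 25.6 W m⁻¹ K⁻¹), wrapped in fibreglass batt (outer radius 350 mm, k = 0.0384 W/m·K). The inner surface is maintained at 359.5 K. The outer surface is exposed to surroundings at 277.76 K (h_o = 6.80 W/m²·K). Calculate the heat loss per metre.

Q' = 24.7 W/m

Series thermal resistances, inner to outer:
  R'_titanium = ln(0.160/0.136)/(2πk) = 0.1625/(2π·25.6) = 0.001010 m·K/W
  R'_fibreglass batt = ln(0.350/0.160)/(2πk) = 0.7828/(2π·0.0384) = 3.244 m·K/W
  R'_conv,out = 1/(2πr h) = 1/(2π·0.350·6.80) = 0.06687 m·K/W
ΣR = 0.001010 + 3.244 + 0.06687 = 3.312 m·K/W
Q' = ΔT/ΣR = (359.5 K − 277.76 K)/3.312 = 24.7 W/m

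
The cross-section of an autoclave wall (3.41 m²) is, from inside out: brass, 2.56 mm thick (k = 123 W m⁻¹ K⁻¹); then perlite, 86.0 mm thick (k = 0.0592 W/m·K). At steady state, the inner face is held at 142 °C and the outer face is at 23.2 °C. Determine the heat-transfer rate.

Series thermal resistances, inner to outer:
  R_brass = L/(kA) = 0.00256/(123·3.41) = 6.104×10^-6 K/W
  R_perlite = L/(kA) = 0.0860/(0.0592·3.41) = 0.4260 K/W
ΣR = 6.104×10^-6 + 0.4260 = 0.4260 K/W
Q = ΔT/ΣR = (142 °C − 23.2 °C)/0.4260 = 279 W

Q = 279 W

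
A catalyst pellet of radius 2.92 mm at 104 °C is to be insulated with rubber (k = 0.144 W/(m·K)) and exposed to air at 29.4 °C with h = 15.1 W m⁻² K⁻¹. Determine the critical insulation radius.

For a sphere, r_cr = 2k_ins/h = 2·0.144/15.1 = 0.0191 m = 1.91 cm

r_cr = 1.91 cm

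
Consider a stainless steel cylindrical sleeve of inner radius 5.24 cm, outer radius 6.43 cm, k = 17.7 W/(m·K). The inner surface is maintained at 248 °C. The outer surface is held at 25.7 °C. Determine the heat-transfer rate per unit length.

Q' = 1.21×10^5 W/m

Q' = 2πk·ΔT/ln(r₂/r₁) = 2π × 17.7 × 222.3 / ln(0.0643/0.0524) = 1.21×10^5 W/m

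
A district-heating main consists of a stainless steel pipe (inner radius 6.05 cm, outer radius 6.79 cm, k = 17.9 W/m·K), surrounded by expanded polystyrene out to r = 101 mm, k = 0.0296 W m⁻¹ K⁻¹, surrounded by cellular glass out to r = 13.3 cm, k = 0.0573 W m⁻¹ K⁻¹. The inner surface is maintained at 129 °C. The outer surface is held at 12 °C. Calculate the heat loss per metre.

Q' = 40.3 W/m

Series thermal resistances, inner to outer:
  R'_stainless steel = ln(0.0679/0.0605)/(2πk) = 0.1154/(2π·17.9) = 0.001026 m·K/W
  R'_expanded polystyrene = ln(0.101/0.0679)/(2πk) = 0.3971/(2π·0.0296) = 2.135 m·K/W
  R'_cellular glass = ln(0.133/0.101)/(2πk) = 0.2752/(2π·0.0573) = 0.7645 m·K/W
ΣR = 0.001026 + 2.135 + 0.7645 = 2.901 m·K/W
Q' = ΔT/ΣR = (129 °C − 12 °C)/2.901 = 40.3 W/m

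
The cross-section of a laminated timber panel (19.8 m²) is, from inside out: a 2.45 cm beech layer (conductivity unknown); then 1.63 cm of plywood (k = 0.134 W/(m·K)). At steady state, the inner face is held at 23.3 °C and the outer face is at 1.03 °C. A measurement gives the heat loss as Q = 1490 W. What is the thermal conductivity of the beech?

ΣR = ΔT/Q = |23.3 − 1.03|/1490 = 0.01495 K/W
Known resistances:
  R_plywood = L/(kA) = 0.0163/(0.134·19.8) = 0.006144 K/W
R_beech = ΣR − ΣR_known = 0.01495 − 0.006144 = 0.008806 K/W
L/(kA) = 0.008806 ⇒ k = 0.0245/(0.008806·19.8) = 0.141 W/m·K

k = 0.141 W/m·K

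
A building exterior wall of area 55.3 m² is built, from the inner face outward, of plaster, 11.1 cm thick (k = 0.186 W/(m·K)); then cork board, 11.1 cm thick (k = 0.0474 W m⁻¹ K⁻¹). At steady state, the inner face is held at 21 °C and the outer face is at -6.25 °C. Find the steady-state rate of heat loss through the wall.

Resistance network (inner→outer):
  R_plaster = L/(kA) = 0.111/(0.186·55.3) = 0.01079 K/W
  R_cork board = L/(kA) = 0.111/(0.0474·55.3) = 0.04235 K/W
ΣR = 0.01079 + 0.04235 = 0.05314 K/W
Q = ΔT/ΣR = (21 °C − -6.25 °C)/0.05314 = 513 W

Q = 513 W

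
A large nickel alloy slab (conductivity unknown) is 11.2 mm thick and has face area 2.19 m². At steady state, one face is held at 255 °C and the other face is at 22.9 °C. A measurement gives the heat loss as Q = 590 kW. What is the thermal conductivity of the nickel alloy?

ΣR = ΔT/Q = |255 − 22.9|/5.90×10^5 = 3.934×10^-4 K/W
L/(kA) = 3.934×10^-4 ⇒ k = 0.0112/(3.934×10^-4·2.19) = 13.0 W/m·K

k = 13.0 W/m·K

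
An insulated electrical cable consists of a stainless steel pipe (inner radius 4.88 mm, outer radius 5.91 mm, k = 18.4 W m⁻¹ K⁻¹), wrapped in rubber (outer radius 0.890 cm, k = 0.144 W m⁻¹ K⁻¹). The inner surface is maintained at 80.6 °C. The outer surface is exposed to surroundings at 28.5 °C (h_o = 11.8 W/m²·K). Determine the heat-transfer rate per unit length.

Series thermal resistances, inner to outer:
  R'_stainless steel = ln(0.00591/0.00488)/(2πk) = 0.1915/(2π·18.4) = 0.001656 m·K/W
  R'_rubber = ln(0.00890/0.00591)/(2πk) = 0.4094/(2π·0.144) = 0.4525 m·K/W
  R'_conv,out = 1/(2πr h) = 1/(2π·0.00890·11.8) = 1.515 m·K/W
ΣR = 0.001656 + 0.4525 + 1.515 = 1.969 m·K/W
Q' = ΔT/ΣR = (80.6 °C − 28.5 °C)/1.969 = 26.5 W/m

Q' = 26.5 W/m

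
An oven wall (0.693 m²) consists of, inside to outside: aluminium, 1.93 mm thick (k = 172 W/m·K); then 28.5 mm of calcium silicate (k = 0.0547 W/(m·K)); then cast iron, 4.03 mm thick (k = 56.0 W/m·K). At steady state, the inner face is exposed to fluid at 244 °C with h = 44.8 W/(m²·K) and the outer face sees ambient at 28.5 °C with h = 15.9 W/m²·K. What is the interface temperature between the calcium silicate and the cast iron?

T = 50.9 °C

Treat each layer as a resistance in series:
  R_conv,in = 1/(hA) = 1/(44.8·0.693) = 0.03221 K/W
  R_aluminium = L/(kA) = 0.00193/(172·0.693) = 1.619×10^-5 K/W
  R_calcium silicate = L/(kA) = 0.0285/(0.0547·0.693) = 0.7518 K/W
  R_cast iron = L/(kA) = 0.00403/(56.0·0.693) = 1.038×10^-4 K/W
  R_conv,out = 1/(hA) = 1/(15.9·0.693) = 0.09075 K/W
ΣR = 0.03221 + 1.619×10^-5 + 0.7518 + 1.038×10^-4 + 0.09075 = 0.8749 K/W
Q = ΔT/ΣR = (244 °C − 28.5 °C)/0.8749 = 246.3 W
From the inner boundary to the calcium silicate/cast iron interface, ΣR_partial = 0.7840 K/W.
T_interface = T_in − Q·ΣR_partial = 244 °C − (246.3)(0.7840) = 50.9 °C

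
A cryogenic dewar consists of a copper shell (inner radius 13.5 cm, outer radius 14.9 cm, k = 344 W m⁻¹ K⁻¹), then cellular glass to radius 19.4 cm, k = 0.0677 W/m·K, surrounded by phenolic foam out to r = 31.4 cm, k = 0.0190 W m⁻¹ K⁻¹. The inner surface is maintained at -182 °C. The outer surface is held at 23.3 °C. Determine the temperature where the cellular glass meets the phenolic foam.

T = -145 °C

Series thermal resistances, inner to outer:
  R_copper = (1/0.135 − 1/0.149)/(4πk) = 0.6960/(4π·344) = 1.610×10^-4 K/W
  R_cellular glass = (1/0.149 − 1/0.194)/(4πk) = 1.557/(4π·0.0677) = 1.830 K/W
  R_phenolic foam = (1/0.194 − 1/0.314)/(4πk) = 1.970/(4π·0.0190) = 8.251 K/W
ΣR = 1.610×10^-4 + 1.830 + 8.251 = 10.08 K/W
Q = ΔT/ΣR = (-182 °C − 23.3 °C)/10.08 = -20.37 W
From the inner boundary to the cellular glass/phenolic foam interface, ΣR_partial = 1.830 K/W.
T_interface = T_in − Q·ΣR_partial = -182 °C − (-20.37)(1.830) = -145 °C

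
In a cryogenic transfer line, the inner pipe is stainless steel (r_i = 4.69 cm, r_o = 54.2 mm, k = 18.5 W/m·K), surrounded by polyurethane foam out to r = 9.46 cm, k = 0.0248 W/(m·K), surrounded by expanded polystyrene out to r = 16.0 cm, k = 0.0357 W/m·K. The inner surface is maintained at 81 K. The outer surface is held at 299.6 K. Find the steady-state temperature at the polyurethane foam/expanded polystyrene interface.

T = 213.1 K

Series thermal resistances, inner to outer:
  R'_stainless steel = ln(0.0542/0.0469)/(2πk) = 0.1447/(2π·18.5) = 0.001245 m·K/W
  R'_polyurethane foam = ln(0.0946/0.0542)/(2πk) = 0.5570/(2π·0.0248) = 3.574 m·K/W
  R'_expanded polystyrene = ln(0.160/0.0946)/(2πk) = 0.5255/(2π·0.0357) = 2.343 m·K/W
ΣR = 0.001245 + 3.574 + 2.343 = 5.918 m·K/W
Q' = ΔT/ΣR = (81 K − 299.6 K)/5.918 = -36.94 W/m
From the inner boundary to the polyurethane foam/expanded polystyrene interface, ΣR_partial = 3.575 m·K/W.
T_interface = T_in − Q'·ΣR_partial = 81 K − (-36.94)(3.575) = 213.1 K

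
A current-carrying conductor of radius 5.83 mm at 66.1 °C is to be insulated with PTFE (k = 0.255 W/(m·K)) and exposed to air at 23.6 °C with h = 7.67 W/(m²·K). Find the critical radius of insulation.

r_cr = 3.32 cm

For a cylinder, r_cr = k_ins/h = 0.255/7.67 = 0.0332 m = 3.32 cm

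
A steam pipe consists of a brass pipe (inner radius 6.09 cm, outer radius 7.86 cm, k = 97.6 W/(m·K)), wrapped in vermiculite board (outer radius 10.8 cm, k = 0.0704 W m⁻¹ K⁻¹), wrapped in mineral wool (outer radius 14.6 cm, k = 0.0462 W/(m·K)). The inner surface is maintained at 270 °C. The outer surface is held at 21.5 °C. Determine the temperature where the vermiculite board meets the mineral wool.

Treat each layer as a resistance in series:
  R'_brass = ln(0.0786/0.0609)/(2πk) = 0.2551/(2π·97.6) = 4.161×10^-4 m·K/W
  R'_vermiculite board = ln(0.108/0.0786)/(2πk) = 0.3178/(2π·0.0704) = 0.7184 m·K/W
  R'_mineral wool = ln(0.146/0.108)/(2πk) = 0.3015/(2π·0.0462) = 1.039 m·K/W
ΣR = 4.161×10^-4 + 0.7184 + 1.039 = 1.758 m·K/W
Q' = ΔT/ΣR = (270 °C − 21.5 °C)/1.758 = 141.4 W/m
From the inner boundary to the vermiculite board/mineral wool interface, ΣR_partial = 0.7188 m·K/W.
T_interface = T_in − Q'·ΣR_partial = 270 °C − (141.4)(0.7188) = 168 °C

T = 168 °C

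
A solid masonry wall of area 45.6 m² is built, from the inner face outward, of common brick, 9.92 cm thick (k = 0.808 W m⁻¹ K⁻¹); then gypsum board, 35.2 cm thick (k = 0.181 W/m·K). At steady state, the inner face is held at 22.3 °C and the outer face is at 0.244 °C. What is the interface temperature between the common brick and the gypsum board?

T = 21.0 °C

Series thermal resistances, inner to outer:
  R_common brick = L/(kA) = 0.0992/(0.808·45.6) = 0.002692 K/W
  R_gypsum board = L/(kA) = 0.352/(0.181·45.6) = 0.04265 K/W
ΣR = 0.002692 + 0.04265 = 0.04534 K/W
Q = ΔT/ΣR = (22.3 °C − 0.244 °C)/0.04534 = 486.5 W
From the inner boundary to the common brick/gypsum board interface, ΣR_partial = 0.002692 K/W.
T_interface = T_in − Q·ΣR_partial = 22.3 °C − (486.5)(0.002692) = 21.0 °C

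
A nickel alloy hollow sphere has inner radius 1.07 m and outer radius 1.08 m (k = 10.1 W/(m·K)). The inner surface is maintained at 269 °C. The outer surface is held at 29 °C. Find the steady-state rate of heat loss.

Q = 3520 kW

Q = 4πk·ΔT/(1/r₁ − 1/r₂) = 4π × 10.1 × 240 / (1/1.07 − 1/1.08) = 3.52×10^6 W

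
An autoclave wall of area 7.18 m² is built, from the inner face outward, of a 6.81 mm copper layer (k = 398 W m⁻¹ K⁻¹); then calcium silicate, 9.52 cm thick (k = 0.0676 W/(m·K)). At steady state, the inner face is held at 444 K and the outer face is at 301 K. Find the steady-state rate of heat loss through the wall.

Treat each layer as a resistance in series:
  R_copper = L/(kA) = 0.00681/(398·7.18) = 2.383×10^-6 K/W
  R_calcium silicate = L/(kA) = 0.0952/(0.0676·7.18) = 0.1961 K/W
ΣR = 2.383×10^-6 + 0.1961 = 0.1961 K/W
Q = ΔT/ΣR = (444 K − 301 K)/0.1961 = 729 W

Q = 729 W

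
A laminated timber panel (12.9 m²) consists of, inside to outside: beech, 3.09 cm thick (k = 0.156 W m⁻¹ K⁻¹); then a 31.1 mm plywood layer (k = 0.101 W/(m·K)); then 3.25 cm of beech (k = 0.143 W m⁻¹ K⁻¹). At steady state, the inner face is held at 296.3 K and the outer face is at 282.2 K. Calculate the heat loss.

Treat each layer as a resistance in series:
  R_beech = L/(kA) = 0.0309/(0.156·12.9) = 0.01535 K/W
  R_plywood = L/(kA) = 0.0311/(0.101·12.9) = 0.02387 K/W
  R_beech = L/(kA) = 0.0325/(0.143·12.9) = 0.01762 K/W
ΣR = 0.01535 + 0.02387 + 0.01762 = 0.05684 K/W
Q = ΔT/ΣR = (296.3 K − 282.2 K)/0.05684 = 248 W

Q = 248 W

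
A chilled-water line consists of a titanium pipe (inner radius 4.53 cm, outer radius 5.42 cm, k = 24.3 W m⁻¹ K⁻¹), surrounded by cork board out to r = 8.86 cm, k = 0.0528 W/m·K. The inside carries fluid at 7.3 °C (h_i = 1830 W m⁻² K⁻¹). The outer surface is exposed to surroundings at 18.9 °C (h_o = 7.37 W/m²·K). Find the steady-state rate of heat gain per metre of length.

Resistance network (inner→outer):
  R'_conv,in = 1/(2πr h) = 1/(2π·0.0453·1830) = 0.001920 m·K/W
  R'_titanium = ln(0.0542/0.0453)/(2πk) = 0.1794/(2π·24.3) = 0.001175 m·K/W
  R'_cork board = ln(0.0886/0.0542)/(2πk) = 0.4915/(2π·0.0528) = 1.481 m·K/W
  R'_conv,out = 1/(2πr h) = 1/(2π·0.0886·7.37) = 0.2437 m·K/W
ΣR = 0.001920 + 0.001175 + 1.481 + 0.2437 = 1.728 m·K/W
Q' = ΔT/ΣR = (7.3 °C − 18.9 °C)/1.728 = -6.71 W/m
(Negative Q' ⇒ heat flows inward; heat gain = 6.71 W/m.)

Q' = 6.71 W/m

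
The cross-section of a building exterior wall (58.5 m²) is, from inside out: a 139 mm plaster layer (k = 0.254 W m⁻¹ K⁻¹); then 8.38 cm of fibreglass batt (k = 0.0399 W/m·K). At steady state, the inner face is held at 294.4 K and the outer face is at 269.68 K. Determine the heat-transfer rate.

Treat each layer as a resistance in series:
  R_plaster = L/(kA) = 0.139/(0.254·58.5) = 0.009355 K/W
  R_fibreglass batt = L/(kA) = 0.0838/(0.0399·58.5) = 0.03590 K/W
ΣR = 0.009355 + 0.03590 = 0.04526 K/W
Q = ΔT/ΣR = (294.4 K − 269.68 K)/0.04526 = 546 W

Q = 546 W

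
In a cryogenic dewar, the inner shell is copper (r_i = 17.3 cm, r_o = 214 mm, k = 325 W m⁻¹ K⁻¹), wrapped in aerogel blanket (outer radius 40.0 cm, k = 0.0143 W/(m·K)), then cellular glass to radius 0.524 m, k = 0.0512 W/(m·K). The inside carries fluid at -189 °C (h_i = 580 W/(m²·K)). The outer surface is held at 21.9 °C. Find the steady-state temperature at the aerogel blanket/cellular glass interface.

Resistance network (inner→outer):
  R_conv,in = 1/(4πr²h) = 1/(4π·0.173²·580) = 0.004584 K/W
  R_copper = (1/0.173 − 1/0.214)/(4πk) = 1.107/(4π·325) = 2.712×10^-4 K/W
  R_aerogel blanket = (1/0.214 − 1/0.400)/(4πk) = 2.173/(4π·0.0143) = 12.09 K/W
  R_cellular glass = (1/0.400 − 1/0.524)/(4πk) = 0.5916/(4π·0.0512) = 0.9195 K/W
ΣR = 0.004584 + 2.712×10^-4 + 12.09 + 0.9195 = 13.01 K/W
Q = ΔT/ΣR = (-189 °C − 21.9 °C)/13.01 = -16.21 W
From the inner boundary to the aerogel blanket/cellular glass interface, ΣR_partial = 12.09 K/W.
T_interface = T_in − Q·ΣR_partial = -189 °C − (-16.21)(12.09) = 7.0 °C

T = 7.0 °C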